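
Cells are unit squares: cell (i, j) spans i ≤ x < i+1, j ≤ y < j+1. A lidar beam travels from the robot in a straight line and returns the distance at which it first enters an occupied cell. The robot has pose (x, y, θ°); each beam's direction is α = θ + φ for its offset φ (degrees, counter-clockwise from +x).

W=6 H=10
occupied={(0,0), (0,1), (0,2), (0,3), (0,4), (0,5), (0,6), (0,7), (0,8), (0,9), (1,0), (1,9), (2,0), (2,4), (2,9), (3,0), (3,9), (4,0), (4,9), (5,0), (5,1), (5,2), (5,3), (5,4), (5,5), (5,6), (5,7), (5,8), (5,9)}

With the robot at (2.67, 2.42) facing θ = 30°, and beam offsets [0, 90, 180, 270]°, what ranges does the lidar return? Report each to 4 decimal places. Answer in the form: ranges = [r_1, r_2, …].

beam 1: φ=0°, α=30°
  dir = (cos 30°, sin 30°) = (0.8660, 0.5000); from cell (2,2)
  next x-line at t=0.3811, next y-line at t=1.1600; Δt_x=1.1547, Δt_y=2.0000
    x: enter (3,2) at t=0.3811
    y: enter (3,3) at t=1.1600
    x: enter (4,3) at t=1.5358
    x: enter (5,3) at t=2.6905 ← occupied
  → r_1 = 2.6905
beam 2: φ=90°, α=120°
  dir = (cos 120°, sin 120°) = (-0.5000, 0.8660); from cell (2,2)
  next x-line at t=1.3400, next y-line at t=0.6697; Δt_x=2.0000, Δt_y=1.1547
    y: enter (2,3) at t=0.6697
    x: enter (1,3) at t=1.3400
    y: enter (1,4) at t=1.8244
    y: enter (1,5) at t=2.9791
    x: enter (0,5) at t=3.3400 ← occupied
  → r_2 = 3.3400
beam 3: φ=180°, α=210°
  dir = (cos 210°, sin 210°) = (-0.8660, -0.5000); from cell (2,2)
  next x-line at t=0.7736, next y-line at t=0.8400; Δt_x=1.1547, Δt_y=2.0000
    x: enter (1,2) at t=0.7736
    y: enter (1,1) at t=0.8400
    x: enter (0,1) at t=1.9283 ← occupied
  → r_3 = 1.9283
beam 4: φ=270°, α=300°
  dir = (cos 300°, sin 300°) = (0.5000, -0.8660); from cell (2,2)
  next x-line at t=0.6600, next y-line at t=0.4850; Δt_x=2.0000, Δt_y=1.1547
    y: enter (2,1) at t=0.4850
    x: enter (3,1) at t=0.6600
    y: enter (3,0) at t=1.6397 ← occupied
  → r_4 = 1.6397

ranges = [2.6905, 3.3400, 1.9283, 1.6397]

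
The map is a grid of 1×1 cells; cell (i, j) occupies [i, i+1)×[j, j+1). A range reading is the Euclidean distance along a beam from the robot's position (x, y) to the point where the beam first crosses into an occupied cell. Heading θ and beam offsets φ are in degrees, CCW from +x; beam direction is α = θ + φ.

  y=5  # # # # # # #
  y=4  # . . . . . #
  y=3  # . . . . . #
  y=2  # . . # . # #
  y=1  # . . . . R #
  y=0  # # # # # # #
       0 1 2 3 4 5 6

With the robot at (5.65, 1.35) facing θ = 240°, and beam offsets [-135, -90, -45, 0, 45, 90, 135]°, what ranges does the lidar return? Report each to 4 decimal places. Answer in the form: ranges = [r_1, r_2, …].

ranges = [0.6729, 1.9053, 1.3523, 0.4041, 0.3623, 0.4041, 0.3623]

beam 1: φ=-135°, α=105°
  cosα=-0.2588 sinα=0.9659 | (5,1) | tMaxX 2.5114 tMaxY 0.6729 | tΔX 3.8637 tΔY 1.0353
    t=0.6729 [y] (5,2) — stop
  → r_1 = 0.6729
beam 2: φ=-90°, α=150°
  cosα=-0.8660 sinα=0.5000 | (5,1) | tMaxX 0.7506 tMaxY 1.3000 | tΔX 1.1547 tΔY 2.0000
    t=0.7506 [x] (4,1)
    t=1.3000 [y] (4,2)
    t=1.9053 [x] (3,2) — stop
  → r_2 = 1.9053
beam 3: φ=-45°, α=195°
  cosα=-0.9659 sinα=-0.2588 | (5,1) | tMaxX 0.6729 tMaxY 1.3523 | tΔX 1.0353 tΔY 3.8637
    t=0.6729 [x] (4,1)
    t=1.3523 [y] (4,0) — stop
  → r_3 = 1.3523
beam 4: φ=0°, α=240°
  cosα=-0.5000 sinα=-0.8660 | (5,1) | tMaxX 1.3000 tMaxY 0.4041 | tΔX 2.0000 tΔY 1.1547
    t=0.4041 [y] (5,0) — stop
  → r_4 = 0.4041
beam 5: φ=45°, α=285°
  cosα=0.2588 sinα=-0.9659 | (5,1) | tMaxX 1.3523 tMaxY 0.3623 | tΔX 3.8637 tΔY 1.0353
    t=0.3623 [y] (5,0) — stop
  → r_5 = 0.3623
beam 6: φ=90°, α=330°
  cosα=0.8660 sinα=-0.5000 | (5,1) | tMaxX 0.4041 tMaxY 0.7000 | tΔX 1.1547 tΔY 2.0000
    t=0.4041 [x] (6,1) — stop
  → r_6 = 0.4041
beam 7: φ=135°, α=15°
  cosα=0.9659 sinα=0.2588 | (5,1) | tMaxX 0.3623 tMaxY 2.5114 | tΔX 1.0353 tΔY 3.8637
    t=0.3623 [x] (6,1) — stop
  → r_7 = 0.3623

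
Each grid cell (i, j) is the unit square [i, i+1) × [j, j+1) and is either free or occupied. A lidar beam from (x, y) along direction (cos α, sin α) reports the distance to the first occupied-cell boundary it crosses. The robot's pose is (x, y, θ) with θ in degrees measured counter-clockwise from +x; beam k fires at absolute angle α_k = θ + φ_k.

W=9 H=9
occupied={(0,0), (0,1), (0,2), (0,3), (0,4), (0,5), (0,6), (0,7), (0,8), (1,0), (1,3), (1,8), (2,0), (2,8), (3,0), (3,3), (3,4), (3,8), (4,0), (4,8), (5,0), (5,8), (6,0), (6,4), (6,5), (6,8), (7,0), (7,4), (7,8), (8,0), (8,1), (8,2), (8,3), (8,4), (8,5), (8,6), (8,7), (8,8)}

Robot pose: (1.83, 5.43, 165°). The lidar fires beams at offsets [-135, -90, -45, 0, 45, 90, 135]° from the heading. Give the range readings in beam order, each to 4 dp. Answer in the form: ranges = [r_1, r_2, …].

beam 1: φ=-135°, α=30°
  dir = (cos 30°, sin 30°) = (0.8660, 0.5000); from cell (1,5)
  next x-line at t=0.1963, next y-line at t=1.1400; Δt_x=1.1547, Δt_y=2.0000
    x: enter (2,5) at t=0.1963
    y: enter (2,6) at t=1.1400
    x: enter (3,6) at t=1.3510
    x: enter (4,6) at t=2.5057
    y: enter (4,7) at t=3.1400
    x: enter (5,7) at t=3.6604
    x: enter (6,7) at t=4.8151
    y: enter (6,8) at t=5.1400 ← occupied
  → r_1 = 5.1400
beam 2: φ=-90°, α=75°
  dir = (cos 75°, sin 75°) = (0.2588, 0.9659); from cell (1,5)
  next x-line at t=0.6568, next y-line at t=0.5901; Δt_x=3.8637, Δt_y=1.0353
    y: enter (1,6) at t=0.5901
    x: enter (2,6) at t=0.6568
    y: enter (2,7) at t=1.6254
    y: enter (2,8) at t=2.6607 ← occupied
  → r_2 = 2.6607
beam 3: φ=-45°, α=120°
  dir = (cos 120°, sin 120°) = (-0.5000, 0.8660); from cell (1,5)
  next x-line at t=1.6600, next y-line at t=0.6582; Δt_x=2.0000, Δt_y=1.1547
    y: enter (1,6) at t=0.6582
    x: enter (0,6) at t=1.6600 ← occupied
  → r_3 = 1.6600
beam 4: φ=0°, α=165°
  dir = (cos 165°, sin 165°) = (-0.9659, 0.2588); from cell (1,5)
  next x-line at t=0.8593, next y-line at t=2.2023; Δt_x=1.0353, Δt_y=3.8637
    x: enter (0,5) at t=0.8593 ← occupied
  → r_4 = 0.8593
beam 5: φ=45°, α=210°
  dir = (cos 210°, sin 210°) = (-0.8660, -0.5000); from cell (1,5)
  next x-line at t=0.9584, next y-line at t=0.8600; Δt_x=1.1547, Δt_y=2.0000
    y: enter (1,4) at t=0.8600
    x: enter (0,4) at t=0.9584 ← occupied
  → r_5 = 0.9584
beam 6: φ=90°, α=255°
  dir = (cos 255°, sin 255°) = (-0.2588, -0.9659); from cell (1,5)
  next x-line at t=3.2069, next y-line at t=0.4452; Δt_x=3.8637, Δt_y=1.0353
    y: enter (1,4) at t=0.4452
    y: enter (1,3) at t=1.4804 ← occupied
  → r_6 = 1.4804
beam 7: φ=135°, α=300°
  dir = (cos 300°, sin 300°) = (0.5000, -0.8660); from cell (1,5)
  next x-line at t=0.3400, next y-line at t=0.4965; Δt_x=2.0000, Δt_y=1.1547
    x: enter (2,5) at t=0.3400
    y: enter (2,4) at t=0.4965
    y: enter (2,3) at t=1.6512
    x: enter (3,3) at t=2.3400 ← occupied
  → r_7 = 2.3400

ranges = [5.1400, 2.6607, 1.6600, 0.8593, 0.9584, 1.4804, 2.3400]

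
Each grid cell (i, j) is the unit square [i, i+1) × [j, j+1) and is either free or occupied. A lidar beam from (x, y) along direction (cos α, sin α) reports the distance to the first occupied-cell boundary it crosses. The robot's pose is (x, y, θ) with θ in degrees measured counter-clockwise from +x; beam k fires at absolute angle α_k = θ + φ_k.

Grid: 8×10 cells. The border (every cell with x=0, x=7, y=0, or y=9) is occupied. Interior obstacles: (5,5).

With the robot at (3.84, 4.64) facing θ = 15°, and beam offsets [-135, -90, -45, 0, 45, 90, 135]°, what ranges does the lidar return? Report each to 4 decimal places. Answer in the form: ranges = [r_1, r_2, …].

beam 1: φ=-135°, α=240°
  direction (-0.5000, -0.8660); cell (3,4); t to first gridline: x 1.6800, y 0.7390 (then +2.0000 / +1.1547)
    (3,3) via y @ 0.7390
    (2,3) via x @ 1.6800
    (2,2) via y @ 1.8937
    (2,1) via y @ 3.0484
    (1,1) via x @ 3.6800
    (1,0) via y @ 4.2031  # hit
  → r_1 = 4.2031
beam 2: φ=-90°, α=285°
  direction (0.2588, -0.9659); cell (3,4); t to first gridline: x 0.6182, y 0.6626 (then +3.8637 / +1.0353)
    (4,4) via x @ 0.6182
    (4,3) via y @ 0.6626
    (4,2) via y @ 1.6979
    (4,1) via y @ 2.7331
    (4,0) via y @ 3.7684  # hit
  → r_2 = 3.7684
beam 3: φ=-45°, α=330°
  direction (0.8660, -0.5000); cell (3,4); t to first gridline: x 0.1848, y 1.2800 (then +1.1547 / +2.0000)
    (4,4) via x @ 0.1848
    (4,3) via y @ 1.2800
    (5,3) via x @ 1.3395
    (6,3) via x @ 2.4942
    (6,2) via y @ 3.2800
    (7,2) via x @ 3.6489  # hit
  → r_3 = 3.6489
beam 4: φ=0°, α=15°
  direction (0.9659, 0.2588); cell (3,4); t to first gridline: x 0.1656, y 1.3909 (then +1.0353 / +3.8637)
    (4,4) via x @ 0.1656
    (5,4) via x @ 1.2009
    (5,5) via y @ 1.3909  # hit
  → r_4 = 1.3909
beam 5: φ=45°, α=60°
  direction (0.5000, 0.8660); cell (3,4); t to first gridline: x 0.3200, y 0.4157 (then +2.0000 / +1.1547)
    (4,4) via x @ 0.3200
    (4,5) via y @ 0.4157
    (4,6) via y @ 1.5704
    (5,6) via x @ 2.3200
    (5,7) via y @ 2.7251
    (5,8) via y @ 3.8798
    (6,8) via x @ 4.3200
    (6,9) via y @ 5.0345  # hit
  → r_5 = 5.0345
beam 6: φ=90°, α=105°
  direction (-0.2588, 0.9659); cell (3,4); t to first gridline: x 3.2455, y 0.3727 (then +3.8637 / +1.0353)
    (3,5) via y @ 0.3727
    (3,6) via y @ 1.4080
    (3,7) via y @ 2.4433
    (2,7) via x @ 3.2455
    (2,8) via y @ 3.4785
    (2,9) via y @ 4.5138  # hit
  → r_6 = 4.5138
beam 7: φ=135°, α=150°
  direction (-0.8660, 0.5000); cell (3,4); t to first gridline: x 0.9699, y 0.7200 (then +1.1547 / +2.0000)
    (3,5) via y @ 0.7200
    (2,5) via x @ 0.9699
    (1,5) via x @ 2.1246
    (1,6) via y @ 2.7200
    (0,6) via x @ 3.2793  # hit
  → r_7 = 3.2793

ranges = [4.2031, 3.7684, 3.6489, 1.3909, 5.0345, 4.5138, 3.2793]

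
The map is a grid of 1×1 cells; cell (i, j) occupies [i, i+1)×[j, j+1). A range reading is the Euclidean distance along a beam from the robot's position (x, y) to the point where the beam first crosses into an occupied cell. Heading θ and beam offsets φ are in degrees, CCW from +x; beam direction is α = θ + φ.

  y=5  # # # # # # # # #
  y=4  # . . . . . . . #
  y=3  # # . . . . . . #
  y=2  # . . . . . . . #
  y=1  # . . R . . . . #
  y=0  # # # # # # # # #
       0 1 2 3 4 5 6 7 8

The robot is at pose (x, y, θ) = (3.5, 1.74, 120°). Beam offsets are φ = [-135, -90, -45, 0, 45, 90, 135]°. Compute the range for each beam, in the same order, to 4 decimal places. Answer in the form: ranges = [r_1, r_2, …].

ranges = [2.8591, 5.1962, 3.3750, 3.7643, 2.5882, 1.4800, 0.7661]

beam 1: φ=-135°, α=345°
  dir = (cos 345°, sin 345°) = (0.9659, -0.2588); from cell (3,1)
  next x-line at t=0.5176, next y-line at t=2.8591; Δt_x=1.0353, Δt_y=3.8637
    x: enter (4,1) at t=0.5176
    x: enter (5,1) at t=1.5529
    x: enter (6,1) at t=2.5882
    y: enter (6,0) at t=2.8591 ← occupied
  → r_1 = 2.8591
beam 2: φ=-90°, α=30°
  dir = (cos 30°, sin 30°) = (0.8660, 0.5000); from cell (3,1)
  next x-line at t=0.5774, next y-line at t=0.5200; Δt_x=1.1547, Δt_y=2.0000
    y: enter (3,2) at t=0.5200
    x: enter (4,2) at t=0.5774
    x: enter (5,2) at t=1.7321
    y: enter (5,3) at t=2.5200
    x: enter (6,3) at t=2.8868
    x: enter (7,3) at t=4.0415
    y: enter (7,4) at t=4.5200
    x: enter (8,4) at t=5.1962 ← occupied
  → r_2 = 5.1962
beam 3: φ=-45°, α=75°
  dir = (cos 75°, sin 75°) = (0.2588, 0.9659); from cell (3,1)
  next x-line at t=1.9319, next y-line at t=0.2692; Δt_x=3.8637, Δt_y=1.0353
    y: enter (3,2) at t=0.2692
    y: enter (3,3) at t=1.3044
    x: enter (4,3) at t=1.9319
    y: enter (4,4) at t=2.3397
    y: enter (4,5) at t=3.3750 ← occupied
  → r_3 = 3.3750
beam 4: φ=0°, α=120°
  dir = (cos 120°, sin 120°) = (-0.5000, 0.8660); from cell (3,1)
  next x-line at t=1.0000, next y-line at t=0.3002; Δt_x=2.0000, Δt_y=1.1547
    y: enter (3,2) at t=0.3002
    x: enter (2,2) at t=1.0000
    y: enter (2,3) at t=1.4549
    y: enter (2,4) at t=2.6096
    x: enter (1,4) at t=3.0000
    y: enter (1,5) at t=3.7643 ← occupied
  → r_4 = 3.7643
beam 5: φ=45°, α=165°
  dir = (cos 165°, sin 165°) = (-0.9659, 0.2588); from cell (3,1)
  next x-line at t=0.5176, next y-line at t=1.0046; Δt_x=1.0353, Δt_y=3.8637
    x: enter (2,1) at t=0.5176
    y: enter (2,2) at t=1.0046
    x: enter (1,2) at t=1.5529
    x: enter (0,2) at t=2.5882 ← occupied
  → r_5 = 2.5882
beam 6: φ=90°, α=210°
  dir = (cos 210°, sin 210°) = (-0.8660, -0.5000); from cell (3,1)
  next x-line at t=0.5774, next y-line at t=1.4800; Δt_x=1.1547, Δt_y=2.0000
    x: enter (2,1) at t=0.5774
    y: enter (2,0) at t=1.4800 ← occupied
  → r_6 = 1.4800
beam 7: φ=135°, α=255°
  dir = (cos 255°, sin 255°) = (-0.2588, -0.9659); from cell (3,1)
  next x-line at t=1.9319, next y-line at t=0.7661; Δt_x=3.8637, Δt_y=1.0353
    y: enter (3,0) at t=0.7661 ← occupied
  → r_7 = 0.7661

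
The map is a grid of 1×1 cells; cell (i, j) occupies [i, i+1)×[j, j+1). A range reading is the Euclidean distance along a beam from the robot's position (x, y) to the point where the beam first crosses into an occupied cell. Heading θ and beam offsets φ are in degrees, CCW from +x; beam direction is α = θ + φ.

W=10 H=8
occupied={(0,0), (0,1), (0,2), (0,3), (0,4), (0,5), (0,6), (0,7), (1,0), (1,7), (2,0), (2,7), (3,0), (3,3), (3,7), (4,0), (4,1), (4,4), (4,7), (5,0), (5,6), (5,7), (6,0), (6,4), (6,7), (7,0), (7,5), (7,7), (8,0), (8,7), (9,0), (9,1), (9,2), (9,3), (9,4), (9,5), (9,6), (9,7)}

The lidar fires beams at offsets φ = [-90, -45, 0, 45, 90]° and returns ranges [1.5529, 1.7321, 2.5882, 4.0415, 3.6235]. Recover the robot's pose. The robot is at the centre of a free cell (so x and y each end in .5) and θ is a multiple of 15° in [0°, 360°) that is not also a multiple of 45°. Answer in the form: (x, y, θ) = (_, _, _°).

Candidates: 42 free-cell centres × 16 headings = 672 poses. Raycast each; keep the one whose scan matches to 4 dp.
  (7.5, 6.5, 240°): beam 1 = 1.0000 ≠ 1.5529 ✗
  (6.5, 1.5, 240°): beam 1 = 3.0000 ≠ 1.5529 ✗
  (6.5, 2.5, 255°): beam 1 = 2.5882 ≠ 1.5529 ✗
  (7.5, 2.5, 195°): beam 1 = 1.9319 ≠ 1.5529 ✗
  …
  (5.5, 3.5, 285°): r_1=1.5529, r_2=1.7321, r_3=2.5882, r_4=4.0415, r_5=3.6235 — all match ✓
Unique over the lattice → pose = (5.5, 3.5, 285°).

(x, y, θ) = (5.5, 3.5, 285°)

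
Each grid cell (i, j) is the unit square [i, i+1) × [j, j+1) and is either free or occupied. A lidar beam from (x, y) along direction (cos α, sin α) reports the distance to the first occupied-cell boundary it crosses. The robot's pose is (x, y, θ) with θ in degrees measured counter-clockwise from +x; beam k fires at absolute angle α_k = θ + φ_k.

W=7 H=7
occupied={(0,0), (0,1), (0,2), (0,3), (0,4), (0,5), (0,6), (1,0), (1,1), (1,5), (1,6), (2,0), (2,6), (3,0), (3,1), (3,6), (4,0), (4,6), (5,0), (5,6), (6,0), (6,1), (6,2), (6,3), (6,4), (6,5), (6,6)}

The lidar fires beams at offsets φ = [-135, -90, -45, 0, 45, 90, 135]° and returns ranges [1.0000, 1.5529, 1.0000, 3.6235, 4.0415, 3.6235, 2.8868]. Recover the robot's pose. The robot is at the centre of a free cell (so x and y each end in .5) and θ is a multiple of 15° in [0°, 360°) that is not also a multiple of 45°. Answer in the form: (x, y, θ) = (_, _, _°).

Candidates: 22 free-cell centres × 16 headings = 352 poses. Raycast each; keep the one whose scan matches to 4 dp.
  (3.5, 4.5, 75°): beam 1 = 4.0415 ≠ 1.0000 ✗
  (5.5, 3.5, 15°): beam 1 = 2.8868 ≠ 1.0000 ✗
  (2.5, 5.5, 285°): beam 1 = 0.5774 ≠ 1.0000 ✗
  (2.5, 1.5, 210°): beam 1 = 4.6587 ≠ 1.0000 ✗
  …
  (2.5, 2.5, 345°): r_1=1.0000, r_2=1.5529, r_3=1.0000, r_4=3.6235, r_5=4.0415, r_6=3.6235, r_7=2.8868 — all match ✓
Unique over the lattice → pose = (2.5, 2.5, 345°).

(x, y, θ) = (2.5, 2.5, 345°)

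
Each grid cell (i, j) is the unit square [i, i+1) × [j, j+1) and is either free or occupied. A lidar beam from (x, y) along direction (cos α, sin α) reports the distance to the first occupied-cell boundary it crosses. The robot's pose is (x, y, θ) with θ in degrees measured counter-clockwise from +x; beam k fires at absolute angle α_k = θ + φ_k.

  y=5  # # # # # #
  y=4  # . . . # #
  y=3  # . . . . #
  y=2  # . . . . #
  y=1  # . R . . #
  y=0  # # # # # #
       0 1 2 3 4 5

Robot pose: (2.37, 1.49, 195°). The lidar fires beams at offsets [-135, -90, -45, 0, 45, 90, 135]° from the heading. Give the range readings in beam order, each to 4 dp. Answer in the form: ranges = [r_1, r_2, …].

ranges = [3.2600, 3.6338, 1.5819, 1.4183, 0.5658, 0.5073, 0.9800]

beam 1: φ=-135°, α=60°
  d=(0.5000,0.8660)  start (2,1)  tX=1.2600 tY=0.5889  stride 1/|dx|=2.0000 1/|dy|=1.1547
    cross y-line → (2,2), t=0.5889
    cross x-line → (3,2), t=1.2600
    cross y-line → (3,3), t=1.7436
    cross y-line → (3,4), t=2.8983
    cross x-line → (4,4), t=3.2600 (wall)
  → r_1 = 3.2600
beam 2: φ=-90°, α=105°
  d=(-0.2588,0.9659)  start (2,1)  tX=1.4296 tY=0.5280  stride 1/|dx|=3.8637 1/|dy|=1.0353
    cross y-line → (2,2), t=0.5280
    cross x-line → (1,2), t=1.4296
    cross y-line → (1,3), t=1.5633
    cross y-line → (1,4), t=2.5985
    cross y-line → (1,5), t=3.6338 (wall)
  → r_2 = 3.6338
beam 3: φ=-45°, α=150°
  d=(-0.8660,0.5000)  start (2,1)  tX=0.4272 tY=1.0200  stride 1/|dx|=1.1547 1/|dy|=2.0000
    cross x-line → (1,1), t=0.4272
    cross y-line → (1,2), t=1.0200
    cross x-line → (0,2), t=1.5819 (wall)
  → r_3 = 1.5819
beam 4: φ=0°, α=195°
  d=(-0.9659,-0.2588)  start (2,1)  tX=0.3831 tY=1.8932  stride 1/|dx|=1.0353 1/|dy|=3.8637
    cross x-line → (1,1), t=0.3831
    cross x-line → (0,1), t=1.4183 (wall)
  → r_4 = 1.4183
beam 5: φ=45°, α=240°
  d=(-0.5000,-0.8660)  start (2,1)  tX=0.7400 tY=0.5658  stride 1/|dx|=2.0000 1/|dy|=1.1547
    cross y-line → (2,0), t=0.5658 (wall)
  → r_5 = 0.5658
beam 6: φ=90°, α=285°
  d=(0.2588,-0.9659)  start (2,1)  tX=2.4341 tY=0.5073  stride 1/|dx|=3.8637 1/|dy|=1.0353
    cross y-line → (2,0), t=0.5073 (wall)
  → r_6 = 0.5073
beam 7: φ=135°, α=330°
  d=(0.8660,-0.5000)  start (2,1)  tX=0.7275 tY=0.9800  stride 1/|dx|=1.1547 1/|dy|=2.0000
    cross x-line → (3,1), t=0.7275
    cross y-line → (3,0), t=0.9800 (wall)
  → r_7 = 0.9800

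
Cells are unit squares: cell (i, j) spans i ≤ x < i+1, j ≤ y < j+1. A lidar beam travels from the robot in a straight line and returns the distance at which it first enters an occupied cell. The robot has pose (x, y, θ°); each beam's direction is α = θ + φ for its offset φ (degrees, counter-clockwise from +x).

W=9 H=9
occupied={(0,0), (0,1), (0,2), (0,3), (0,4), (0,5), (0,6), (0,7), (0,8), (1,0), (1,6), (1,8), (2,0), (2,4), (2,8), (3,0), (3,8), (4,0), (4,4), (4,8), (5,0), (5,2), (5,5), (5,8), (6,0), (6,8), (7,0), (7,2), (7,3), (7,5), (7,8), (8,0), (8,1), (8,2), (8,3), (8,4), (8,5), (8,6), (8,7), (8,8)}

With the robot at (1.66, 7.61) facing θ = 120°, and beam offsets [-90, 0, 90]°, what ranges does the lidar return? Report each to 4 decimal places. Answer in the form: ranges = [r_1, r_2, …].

beam 1: φ=-90°, α=30°
  cosα=0.8660 sinα=0.5000 | (1,7) | tMaxX 0.3926 tMaxY 0.7800 | tΔX 1.1547 tΔY 2.0000
    t=0.3926 [x] (2,7)
    t=0.7800 [y] (2,8) — stop
  → r_1 = 0.7800
beam 2: φ=0°, α=120°
  cosα=-0.5000 sinα=0.8660 | (1,7) | tMaxX 1.3200 tMaxY 0.4503 | tΔX 2.0000 tΔY 1.1547
    t=0.4503 [y] (1,8) — stop
  → r_2 = 0.4503
beam 3: φ=90°, α=210°
  cosα=-0.8660 sinα=-0.5000 | (1,7) | tMaxX 0.7621 tMaxY 1.2200 | tΔX 1.1547 tΔY 2.0000
    t=0.7621 [x] (0,7) — stop
  → r_3 = 0.7621

ranges = [0.7800, 0.4503, 0.7621]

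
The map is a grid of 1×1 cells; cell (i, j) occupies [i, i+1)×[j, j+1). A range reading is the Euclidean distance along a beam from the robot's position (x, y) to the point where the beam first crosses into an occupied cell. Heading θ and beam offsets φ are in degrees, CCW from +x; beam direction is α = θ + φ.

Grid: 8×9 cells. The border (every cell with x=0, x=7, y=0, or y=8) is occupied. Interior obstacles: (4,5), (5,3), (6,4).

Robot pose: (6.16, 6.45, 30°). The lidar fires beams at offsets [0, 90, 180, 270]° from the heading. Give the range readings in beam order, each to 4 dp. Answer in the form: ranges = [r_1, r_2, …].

beam 1: φ=0°, α=30°
  direction (0.8660, 0.5000); cell (6,6); t to first gridline: x 0.9699, y 1.1000 (then +1.1547 / +2.0000)
    (7,6) via x @ 0.9699  # hit
  → r_1 = 0.9699
beam 2: φ=90°, α=120°
  direction (-0.5000, 0.8660); cell (6,6); t to first gridline: x 0.3200, y 0.6351 (then +2.0000 / +1.1547)
    (5,6) via x @ 0.3200
    (5,7) via y @ 0.6351
    (5,8) via y @ 1.7898  # hit
  → r_2 = 1.7898
beam 3: φ=180°, α=210°
  direction (-0.8660, -0.5000); cell (6,6); t to first gridline: x 0.1848, y 0.9000 (then +1.1547 / +2.0000)
    (5,6) via x @ 0.1848
    (5,5) via y @ 0.9000
    (4,5) via x @ 1.3395  # hit
  → r_3 = 1.3395
beam 4: φ=270°, α=300°
  direction (0.5000, -0.8660); cell (6,6); t to first gridline: x 1.6800, y 0.5196 (then +2.0000 / +1.1547)
    (6,5) via y @ 0.5196
    (6,4) via y @ 1.6743  # hit
  → r_4 = 1.6743

ranges = [0.9699, 1.7898, 1.3395, 1.6743]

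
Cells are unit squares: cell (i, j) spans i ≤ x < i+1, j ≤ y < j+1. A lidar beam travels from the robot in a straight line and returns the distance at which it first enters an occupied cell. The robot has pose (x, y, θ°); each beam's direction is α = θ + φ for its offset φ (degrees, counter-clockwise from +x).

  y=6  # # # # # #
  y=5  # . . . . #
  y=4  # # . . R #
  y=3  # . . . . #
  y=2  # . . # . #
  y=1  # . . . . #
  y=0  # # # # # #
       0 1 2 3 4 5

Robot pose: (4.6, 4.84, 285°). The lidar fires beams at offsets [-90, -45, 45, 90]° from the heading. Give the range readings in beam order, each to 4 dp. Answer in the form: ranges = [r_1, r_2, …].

beam 1: φ=-90°, α=195°
  cosα=-0.9659 sinα=-0.2588 | (4,4) | tMaxX 0.6212 tMaxY 3.2455 | tΔX 1.0353 tΔY 3.8637
    t=0.6212 [x] (3,4)
    t=1.6564 [x] (2,4)
    t=2.6917 [x] (1,4) — stop
  → r_1 = 2.6917
beam 2: φ=-45°, α=240°
  cosα=-0.5000 sinα=-0.8660 | (4,4) | tMaxX 1.2000 tMaxY 0.9699 | tΔX 2.0000 tΔY 1.1547
    t=0.9699 [y] (4,3)
    t=1.2000 [x] (3,3)
    t=2.1246 [y] (3,2) — stop
  → r_2 = 2.1246
beam 3: φ=45°, α=330°
  cosα=0.8660 sinα=-0.5000 | (4,4) | tMaxX 0.4619 tMaxY 1.6800 | tΔX 1.1547 tΔY 2.0000
    t=0.4619 [x] (5,4) — stop
  → r_3 = 0.4619
beam 4: φ=90°, α=15°
  cosα=0.9659 sinα=0.2588 | (4,4) | tMaxX 0.4141 tMaxY 0.6182 | tΔX 1.0353 tΔY 3.8637
    t=0.4141 [x] (5,4) — stop
  → r_4 = 0.4141

ranges = [2.6917, 2.1246, 0.4619, 0.4141]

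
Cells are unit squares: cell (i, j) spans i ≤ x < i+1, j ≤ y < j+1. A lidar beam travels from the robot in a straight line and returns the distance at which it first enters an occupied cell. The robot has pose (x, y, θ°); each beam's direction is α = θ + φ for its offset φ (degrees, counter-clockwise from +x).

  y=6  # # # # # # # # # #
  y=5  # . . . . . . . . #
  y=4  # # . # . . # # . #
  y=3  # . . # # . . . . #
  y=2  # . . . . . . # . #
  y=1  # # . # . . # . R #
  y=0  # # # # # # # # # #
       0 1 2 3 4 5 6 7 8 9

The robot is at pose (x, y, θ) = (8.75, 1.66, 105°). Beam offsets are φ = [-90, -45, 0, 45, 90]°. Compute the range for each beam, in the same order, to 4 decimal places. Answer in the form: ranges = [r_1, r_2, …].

beam 1: φ=-90°, α=15°
  d=(0.9659,0.2588)  start (8,1)  tX=0.2588 tY=1.3137  stride 1/|dx|=1.0353 1/|dy|=3.8637
    cross x-line → (9,1), t=0.2588 (wall)
  → r_1 = 0.2588
beam 2: φ=-45°, α=60°
  d=(0.5000,0.8660)  start (8,1)  tX=0.5000 tY=0.3926  stride 1/|dx|=2.0000 1/|dy|=1.1547
    cross y-line → (8,2), t=0.3926
    cross x-line → (9,2), t=0.5000 (wall)
  → r_2 = 0.5000
beam 3: φ=0°, α=105°
  d=(-0.2588,0.9659)  start (8,1)  tX=2.8978 tY=0.3520  stride 1/|dx|=3.8637 1/|dy|=1.0353
    cross y-line → (8,2), t=0.3520
    cross y-line → (8,3), t=1.3873
    cross y-line → (8,4), t=2.4225
    cross x-line → (7,4), t=2.8978 (wall)
  → r_3 = 2.8978
beam 4: φ=45°, α=150°
  d=(-0.8660,0.5000)  start (8,1)  tX=0.8660 tY=0.6800  stride 1/|dx|=1.1547 1/|dy|=2.0000
    cross y-line → (8,2), t=0.6800
    cross x-line → (7,2), t=0.8660 (wall)
  → r_4 = 0.8660
beam 5: φ=90°, α=195°
  d=(-0.9659,-0.2588)  start (8,1)  tX=0.7765 tY=2.5500  stride 1/|dx|=1.0353 1/|dy|=3.8637
    cross x-line → (7,1), t=0.7765
    cross x-line → (6,1), t=1.8117 (wall)
  → r_5 = 1.8117

ranges = [0.2588, 0.5000, 2.8978, 0.8660, 1.8117]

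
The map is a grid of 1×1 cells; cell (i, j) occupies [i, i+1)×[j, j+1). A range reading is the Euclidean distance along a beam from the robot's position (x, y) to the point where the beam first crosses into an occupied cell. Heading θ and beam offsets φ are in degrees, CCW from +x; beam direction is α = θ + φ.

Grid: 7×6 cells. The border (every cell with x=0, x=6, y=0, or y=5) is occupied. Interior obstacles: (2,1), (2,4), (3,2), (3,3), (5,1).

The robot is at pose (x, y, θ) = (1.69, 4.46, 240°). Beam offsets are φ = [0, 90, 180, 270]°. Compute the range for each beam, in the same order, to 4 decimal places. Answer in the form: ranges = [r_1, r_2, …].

beam 1: φ=0°, α=240°
  direction (-0.5000, -0.8660); cell (1,4); t to first gridline: x 1.3800, y 0.5312 (then +2.0000 / +1.1547)
    (1,3) via y @ 0.5312
    (0,3) via x @ 1.3800  # hit
  → r_1 = 1.3800
beam 2: φ=90°, α=330°
  direction (0.8660, -0.5000); cell (1,4); t to first gridline: x 0.3580, y 0.9200 (then +1.1547 / +2.0000)
    (2,4) via x @ 0.3580  # hit
  → r_2 = 0.3580
beam 3: φ=180°, α=60°
  direction (0.5000, 0.8660); cell (1,4); t to first gridline: x 0.6200, y 0.6235 (then +2.0000 / +1.1547)
    (2,4) via x @ 0.6200  # hit
  → r_3 = 0.6200
beam 4: φ=270°, α=150°
  direction (-0.8660, 0.5000); cell (1,4); t to first gridline: x 0.7967, y 1.0800 (then +1.1547 / +2.0000)
    (0,4) via x @ 0.7967  # hit
  → r_4 = 0.7967

ranges = [1.3800, 0.3580, 0.6200, 0.7967]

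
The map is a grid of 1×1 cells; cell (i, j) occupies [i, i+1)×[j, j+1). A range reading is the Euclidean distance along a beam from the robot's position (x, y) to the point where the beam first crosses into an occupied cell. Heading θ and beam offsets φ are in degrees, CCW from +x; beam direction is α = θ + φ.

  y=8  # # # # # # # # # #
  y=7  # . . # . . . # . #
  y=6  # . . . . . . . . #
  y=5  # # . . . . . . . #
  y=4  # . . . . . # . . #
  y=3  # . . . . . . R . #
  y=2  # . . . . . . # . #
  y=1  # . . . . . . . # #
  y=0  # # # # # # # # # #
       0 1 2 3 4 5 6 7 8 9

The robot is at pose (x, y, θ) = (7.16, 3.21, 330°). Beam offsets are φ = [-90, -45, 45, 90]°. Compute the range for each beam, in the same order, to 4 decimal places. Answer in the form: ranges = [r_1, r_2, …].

ranges = [0.2425, 0.2174, 1.9049, 3.6800]

beam 1: φ=-90°, α=240°
  dir = (cos 240°, sin 240°) = (-0.5000, -0.8660); from cell (7,3)
  next x-line at t=0.3200, next y-line at t=0.2425; Δt_x=2.0000, Δt_y=1.1547
    y: enter (7,2) at t=0.2425 ← occupied
  → r_1 = 0.2425
beam 2: φ=-45°, α=285°
  dir = (cos 285°, sin 285°) = (0.2588, -0.9659); from cell (7,3)
  next x-line at t=3.2455, next y-line at t=0.2174; Δt_x=3.8637, Δt_y=1.0353
    y: enter (7,2) at t=0.2174 ← occupied
  → r_2 = 0.2174
beam 3: φ=45°, α=15°
  dir = (cos 15°, sin 15°) = (0.9659, 0.2588); from cell (7,3)
  next x-line at t=0.8696, next y-line at t=3.0523; Δt_x=1.0353, Δt_y=3.8637
    x: enter (8,3) at t=0.8696
    x: enter (9,3) at t=1.9049 ← occupied
  → r_3 = 1.9049
beam 4: φ=90°, α=60°
  dir = (cos 60°, sin 60°) = (0.5000, 0.8660); from cell (7,3)
  next x-line at t=1.6800, next y-line at t=0.9122; Δt_x=2.0000, Δt_y=1.1547
    y: enter (7,4) at t=0.9122
    x: enter (8,4) at t=1.6800
    y: enter (8,5) at t=2.0669
    y: enter (8,6) at t=3.2216
    x: enter (9,6) at t=3.6800 ← occupied
  → r_4 = 3.6800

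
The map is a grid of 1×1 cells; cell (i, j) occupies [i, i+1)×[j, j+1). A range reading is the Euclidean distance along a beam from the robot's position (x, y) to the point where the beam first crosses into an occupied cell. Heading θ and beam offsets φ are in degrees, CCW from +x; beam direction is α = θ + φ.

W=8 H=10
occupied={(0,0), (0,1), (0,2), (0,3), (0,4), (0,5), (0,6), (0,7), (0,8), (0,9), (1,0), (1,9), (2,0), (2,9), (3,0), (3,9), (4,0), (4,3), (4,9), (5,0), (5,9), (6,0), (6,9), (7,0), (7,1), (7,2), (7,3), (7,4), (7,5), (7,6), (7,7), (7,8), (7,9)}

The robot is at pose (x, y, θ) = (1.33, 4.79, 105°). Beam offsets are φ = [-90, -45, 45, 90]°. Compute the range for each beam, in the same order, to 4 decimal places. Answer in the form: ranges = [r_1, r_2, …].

beam 1: φ=-90°, α=15°
  cosα=0.9659 sinα=0.2588 | (1,4) | tMaxX 0.6936 tMaxY 0.8114 | tΔX 1.0353 tΔY 3.8637
    t=0.6936 [x] (2,4)
    t=0.8114 [y] (2,5)
    t=1.7289 [x] (3,5)
    t=2.7642 [x] (4,5)
    t=3.7995 [x] (5,5)
    t=4.6751 [y] (5,6)
    t=4.8347 [x] (6,6)
    t=5.8700 [x] (7,6) — stop
  → r_1 = 5.8700
beam 2: φ=-45°, α=60°
  cosα=0.5000 sinα=0.8660 | (1,4) | tMaxX 1.3400 tMaxY 0.2425 | tΔX 2.0000 tΔY 1.1547
    t=0.2425 [y] (1,5)
    t=1.3400 [x] (2,5)
    t=1.3972 [y] (2,6)
    t=2.5519 [y] (2,7)
    t=3.3400 [x] (3,7)
    t=3.7066 [y] (3,8)
    t=4.8613 [y] (3,9) — stop
  → r_2 = 4.8613
beam 3: φ=45°, α=150°
  cosα=-0.8660 sinα=0.5000 | (1,4) | tMaxX 0.3811 tMaxY 0.4200 | tΔX 1.1547 tΔY 2.0000
    t=0.3811 [x] (0,4) — stop
  → r_3 = 0.3811
beam 4: φ=90°, α=195°
  cosα=-0.9659 sinα=-0.2588 | (1,4) | tMaxX 0.3416 tMaxY 3.0523 | tΔX 1.0353 tΔY 3.8637
    t=0.3416 [x] (0,4) — stop
  → r_4 = 0.3416

ranges = [5.8700, 4.8613, 0.3811, 0.3416]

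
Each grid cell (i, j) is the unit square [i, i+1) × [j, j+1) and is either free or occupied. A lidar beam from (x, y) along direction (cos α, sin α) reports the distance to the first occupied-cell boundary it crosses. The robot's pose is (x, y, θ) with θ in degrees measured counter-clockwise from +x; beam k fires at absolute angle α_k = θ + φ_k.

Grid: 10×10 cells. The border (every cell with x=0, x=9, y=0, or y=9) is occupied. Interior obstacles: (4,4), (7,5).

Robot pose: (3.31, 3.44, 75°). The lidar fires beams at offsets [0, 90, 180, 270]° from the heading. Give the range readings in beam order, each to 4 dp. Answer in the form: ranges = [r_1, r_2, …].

beam 1: φ=0°, α=75°
  direction (0.2588, 0.9659); cell (3,3); t to first gridline: x 2.6660, y 0.5798 (then +3.8637 / +1.0353)
    (3,4) via y @ 0.5798
    (3,5) via y @ 1.6150
    (3,6) via y @ 2.6503
    (4,6) via x @ 2.6660
    (4,7) via y @ 3.6856
    (4,8) via y @ 4.7209
    (4,9) via y @ 5.7561  # hit
  → r_1 = 5.7561
beam 2: φ=90°, α=165°
  direction (-0.9659, 0.2588); cell (3,3); t to first gridline: x 0.3209, y 2.1637 (then +1.0353 / +3.8637)
    (2,3) via x @ 0.3209
    (1,3) via x @ 1.3562
    (1,4) via y @ 2.1637
    (0,4) via x @ 2.3915  # hit
  → r_2 = 2.3915
beam 3: φ=180°, α=255°
  direction (-0.2588, -0.9659); cell (3,3); t to first gridline: x 1.1977, y 0.4555 (then +3.8637 / +1.0353)
    (3,2) via y @ 0.4555
    (2,2) via x @ 1.1977
    (2,1) via y @ 1.4908
    (2,0) via y @ 2.5261  # hit
  → r_3 = 2.5261
beam 4: φ=270°, α=345°
  direction (0.9659, -0.2588); cell (3,3); t to first gridline: x 0.7143, y 1.7000 (then +1.0353 / +3.8637)
    (4,3) via x @ 0.7143
    (4,2) via y @ 1.7000
    (5,2) via x @ 1.7496
    (6,2) via x @ 2.7849
    (7,2) via x @ 3.8202
    (8,2) via x @ 4.8554
    (8,1) via y @ 5.5637
    (9,1) via x @ 5.8907  # hit
  → r_4 = 5.8907

ranges = [5.7561, 2.3915, 2.5261, 5.8907]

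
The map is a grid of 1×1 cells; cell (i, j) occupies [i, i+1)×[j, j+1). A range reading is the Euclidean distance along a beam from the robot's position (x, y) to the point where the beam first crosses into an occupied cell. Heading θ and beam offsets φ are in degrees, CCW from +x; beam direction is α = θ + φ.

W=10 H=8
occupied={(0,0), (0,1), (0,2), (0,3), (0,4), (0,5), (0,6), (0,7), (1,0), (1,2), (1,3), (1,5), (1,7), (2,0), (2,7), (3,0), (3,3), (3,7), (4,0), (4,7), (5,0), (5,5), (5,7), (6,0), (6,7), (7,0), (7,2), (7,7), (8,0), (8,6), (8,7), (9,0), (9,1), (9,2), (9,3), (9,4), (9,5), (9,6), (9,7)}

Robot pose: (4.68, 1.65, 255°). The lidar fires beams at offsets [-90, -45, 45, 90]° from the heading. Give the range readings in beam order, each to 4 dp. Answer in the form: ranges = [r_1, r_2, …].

beam 1: φ=-90°, α=165°
  direction (-0.9659, 0.2588); cell (4,1); t to first gridline: x 0.7040, y 1.3523 (then +1.0353 / +3.8637)
    (3,1) via x @ 0.7040
    (3,2) via y @ 1.3523
    (2,2) via x @ 1.7393
    (1,2) via x @ 2.7745  # hit
  → r_1 = 2.7745
beam 2: φ=-45°, α=210°
  direction (-0.8660, -0.5000); cell (4,1); t to first gridline: x 0.7852, y 1.3000 (then +1.1547 / +2.0000)
    (3,1) via x @ 0.7852
    (3,0) via y @ 1.3000  # hit
  → r_2 = 1.3000
beam 3: φ=45°, α=300°
  direction (0.5000, -0.8660); cell (4,1); t to first gridline: x 0.6400, y 0.7506 (then +2.0000 / +1.1547)
    (5,1) via x @ 0.6400
    (5,0) via y @ 0.7506  # hit
  → r_3 = 0.7506
beam 4: φ=90°, α=345°
  direction (0.9659, -0.2588); cell (4,1); t to first gridline: x 0.3313, y 2.5114 (then +1.0353 / +3.8637)
    (5,1) via x @ 0.3313
    (6,1) via x @ 1.3666
    (7,1) via x @ 2.4018
    (7,0) via y @ 2.5114  # hit
  → r_4 = 2.5114

ranges = [2.7745, 1.3000, 0.7506, 2.5114]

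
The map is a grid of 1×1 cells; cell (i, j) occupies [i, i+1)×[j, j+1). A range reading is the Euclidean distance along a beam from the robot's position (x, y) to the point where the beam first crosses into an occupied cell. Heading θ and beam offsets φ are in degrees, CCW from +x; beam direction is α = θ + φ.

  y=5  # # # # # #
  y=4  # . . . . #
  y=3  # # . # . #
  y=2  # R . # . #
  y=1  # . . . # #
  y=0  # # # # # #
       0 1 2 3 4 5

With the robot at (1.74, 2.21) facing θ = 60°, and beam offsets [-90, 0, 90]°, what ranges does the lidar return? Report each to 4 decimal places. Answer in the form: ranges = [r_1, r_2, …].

beam 1: φ=-90°, α=330°
  direction (0.8660, -0.5000); cell (1,2); t to first gridline: x 0.3002, y 0.4200 (then +1.1547 / +2.0000)
    (2,2) via x @ 0.3002
    (2,1) via y @ 0.4200
    (3,1) via x @ 1.4549
    (3,0) via y @ 2.4200  # hit
  → r_1 = 2.4200
beam 2: φ=0°, α=60°
  direction (0.5000, 0.8660); cell (1,2); t to first gridline: x 0.5200, y 0.9122 (then +2.0000 / +1.1547)
    (2,2) via x @ 0.5200
    (2,3) via y @ 0.9122
    (2,4) via y @ 2.0669
    (3,4) via x @ 2.5200
    (3,5) via y @ 3.2216  # hit
  → r_2 = 3.2216
beam 3: φ=90°, α=150°
  direction (-0.8660, 0.5000); cell (1,2); t to first gridline: x 0.8545, y 1.5800 (then +1.1547 / +2.0000)
    (0,2) via x @ 0.8545  # hit
  → r_3 = 0.8545

ranges = [2.4200, 3.2216, 0.8545]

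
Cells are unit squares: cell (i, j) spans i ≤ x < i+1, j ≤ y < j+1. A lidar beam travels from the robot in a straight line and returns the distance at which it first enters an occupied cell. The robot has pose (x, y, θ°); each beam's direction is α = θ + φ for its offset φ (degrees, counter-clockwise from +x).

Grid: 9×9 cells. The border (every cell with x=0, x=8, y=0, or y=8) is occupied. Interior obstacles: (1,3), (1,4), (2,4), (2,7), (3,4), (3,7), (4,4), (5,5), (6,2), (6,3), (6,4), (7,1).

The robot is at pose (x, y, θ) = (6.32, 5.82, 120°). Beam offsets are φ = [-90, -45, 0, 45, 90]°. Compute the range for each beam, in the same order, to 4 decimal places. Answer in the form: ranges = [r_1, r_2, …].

beam 1: φ=-90°, α=30°
  cosα=0.8660 sinα=0.5000 | (6,5) | tMaxX 0.7852 tMaxY 0.3600 | tΔX 1.1547 tΔY 2.0000
    t=0.3600 [y] (6,6)
    t=0.7852 [x] (7,6)
    t=1.9399 [x] (8,6) — stop
  → r_1 = 1.9399
beam 2: φ=-45°, α=75°
  cosα=0.2588 sinα=0.9659 | (6,5) | tMaxX 2.6273 tMaxY 0.1863 | tΔX 3.8637 tΔY 1.0353
    t=0.1863 [y] (6,6)
    t=1.2216 [y] (6,7)
    t=2.2569 [y] (6,8) — stop
  → r_2 = 2.2569
beam 3: φ=0°, α=120°
  cosα=-0.5000 sinα=0.8660 | (6,5) | tMaxX 0.6400 tMaxY 0.2078 | tΔX 2.0000 tΔY 1.1547
    t=0.2078 [y] (6,6)
    t=0.6400 [x] (5,6)
    t=1.3625 [y] (5,7)
    t=2.5172 [y] (5,8) — stop
  → r_3 = 2.5172
beam 4: φ=45°, α=165°
  cosα=-0.9659 sinα=0.2588 | (6,5) | tMaxX 0.3313 tMaxY 0.6955 | tΔX 1.0353 tΔY 3.8637
    t=0.3313 [x] (5,5) — stop
  → r_4 = 0.3313
beam 5: φ=90°, α=210°
  cosα=-0.8660 sinα=-0.5000 | (6,5) | tMaxX 0.3695 tMaxY 1.6400 | tΔX 1.1547 tΔY 2.0000
    t=0.3695 [x] (5,5) — stop
  → r_5 = 0.3695

ranges = [1.9399, 2.2569, 2.5172, 0.3313, 0.3695]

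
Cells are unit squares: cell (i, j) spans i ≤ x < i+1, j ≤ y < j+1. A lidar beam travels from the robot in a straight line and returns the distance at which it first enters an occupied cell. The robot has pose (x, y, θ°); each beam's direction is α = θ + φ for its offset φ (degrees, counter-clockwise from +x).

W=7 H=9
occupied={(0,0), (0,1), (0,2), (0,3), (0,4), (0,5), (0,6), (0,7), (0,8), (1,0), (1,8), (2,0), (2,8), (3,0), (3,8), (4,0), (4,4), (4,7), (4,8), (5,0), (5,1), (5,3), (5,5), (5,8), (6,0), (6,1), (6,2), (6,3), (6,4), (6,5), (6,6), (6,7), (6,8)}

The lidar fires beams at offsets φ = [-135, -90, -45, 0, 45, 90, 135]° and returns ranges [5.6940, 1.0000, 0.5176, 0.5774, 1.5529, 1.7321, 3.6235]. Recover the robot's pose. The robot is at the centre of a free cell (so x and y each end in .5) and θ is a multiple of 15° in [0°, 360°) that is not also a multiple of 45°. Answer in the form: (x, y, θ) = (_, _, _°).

(x, y, θ) = (1.5, 2.5, 210°)

Candidates: 30 free-cell centres × 16 headings = 480 poses. Raycast each; keep the one whose scan matches to 4 dp.
  (3.5, 2.5, 30°): beam 1 = 1.5529 ≠ 5.6940 ✗
  (5.5, 4.5, 75°): beam 1 = 0.5774 ≠ 5.6940 ✗
  (4.5, 3.5, 60°): beam 1 = 1.9319 ≠ 5.6940 ✗
  (2.5, 1.5, 60°): beam 1 = 0.5176 ≠ 5.6940 ✗
  (4.5, 6.5, 120°): beam 1 = 1.5529 ≠ 5.6940 ✗
  …
  (1.5, 2.5, 210°): r_1=5.6940, r_2=1.0000, r_3=0.5176, r_4=0.5774, r_5=1.5529, r_6=1.7321, r_7=3.6235 — all match ✓
Only this pose fits every beam.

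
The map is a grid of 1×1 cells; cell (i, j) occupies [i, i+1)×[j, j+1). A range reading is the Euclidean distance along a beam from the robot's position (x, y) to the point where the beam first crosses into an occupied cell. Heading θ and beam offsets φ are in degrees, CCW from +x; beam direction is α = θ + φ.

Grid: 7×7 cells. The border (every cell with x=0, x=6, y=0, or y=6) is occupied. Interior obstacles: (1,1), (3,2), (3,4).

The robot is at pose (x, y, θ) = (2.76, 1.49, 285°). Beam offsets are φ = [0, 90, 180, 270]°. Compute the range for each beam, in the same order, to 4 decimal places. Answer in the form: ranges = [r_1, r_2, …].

beam 1: φ=0°, α=285°
  dir = (cos 285°, sin 285°) = (0.2588, -0.9659); from cell (2,1)
  next x-line at t=0.9273, next y-line at t=0.5073; Δt_x=3.8637, Δt_y=1.0353
    y: enter (2,0) at t=0.5073 ← occupied
  → r_1 = 0.5073
beam 2: φ=90°, α=15°
  dir = (cos 15°, sin 15°) = (0.9659, 0.2588); from cell (2,1)
  next x-line at t=0.2485, next y-line at t=1.9705; Δt_x=1.0353, Δt_y=3.8637
    x: enter (3,1) at t=0.2485
    x: enter (4,1) at t=1.2837
    y: enter (4,2) at t=1.9705
    x: enter (5,2) at t=2.3190
    x: enter (6,2) at t=3.3543 ← occupied
  → r_2 = 3.3543
beam 3: φ=180°, α=105°
  dir = (cos 105°, sin 105°) = (-0.2588, 0.9659); from cell (2,1)
  next x-line at t=2.9364, next y-line at t=0.5280; Δt_x=3.8637, Δt_y=1.0353
    y: enter (2,2) at t=0.5280
    y: enter (2,3) at t=1.5633
    y: enter (2,4) at t=2.5985
    x: enter (1,4) at t=2.9364
    y: enter (1,5) at t=3.6338
    y: enter (1,6) at t=4.6691 ← occupied
  → r_3 = 4.6691
beam 4: φ=270°, α=195°
  dir = (cos 195°, sin 195°) = (-0.9659, -0.2588); from cell (2,1)
  next x-line at t=0.7868, next y-line at t=1.8932; Δt_x=1.0353, Δt_y=3.8637
    x: enter (1,1) at t=0.7868 ← occupied
  → r_4 = 0.7868

ranges = [0.5073, 3.3543, 4.6691, 0.7868]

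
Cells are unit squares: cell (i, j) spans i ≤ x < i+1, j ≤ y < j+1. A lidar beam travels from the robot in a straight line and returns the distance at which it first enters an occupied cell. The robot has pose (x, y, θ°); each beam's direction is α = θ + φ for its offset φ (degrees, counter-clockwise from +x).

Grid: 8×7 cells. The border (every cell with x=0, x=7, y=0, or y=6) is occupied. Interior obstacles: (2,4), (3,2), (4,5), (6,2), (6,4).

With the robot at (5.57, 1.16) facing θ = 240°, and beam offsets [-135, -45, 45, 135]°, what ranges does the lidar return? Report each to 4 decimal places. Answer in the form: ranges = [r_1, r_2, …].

ranges = [3.9755, 0.6182, 0.1656, 1.4804]

beam 1: φ=-135°, α=105°
  d=(-0.2588,0.9659)  start (5,1)  tX=2.2023 tY=0.8696  stride 1/|dx|=3.8637 1/|dy|=1.0353
    cross y-line → (5,2), t=0.8696
    cross y-line → (5,3), t=1.9049
    cross x-line → (4,3), t=2.2023
    cross y-line → (4,4), t=2.9402
    cross y-line → (4,5), t=3.9755 (wall)
  → r_1 = 3.9755
beam 2: φ=-45°, α=195°
  d=(-0.9659,-0.2588)  start (5,1)  tX=0.5901 tY=0.6182  stride 1/|dx|=1.0353 1/|dy|=3.8637
    cross x-line → (4,1), t=0.5901
    cross y-line → (4,0), t=0.6182 (wall)
  → r_2 = 0.6182
beam 3: φ=45°, α=285°
  d=(0.2588,-0.9659)  start (5,1)  tX=1.6614 tY=0.1656  stride 1/|dx|=3.8637 1/|dy|=1.0353
    cross y-line → (5,0), t=0.1656 (wall)
  → r_3 = 0.1656
beam 4: φ=135°, α=15°
  d=(0.9659,0.2588)  start (5,1)  tX=0.4452 tY=3.2455  stride 1/|dx|=1.0353 1/|dy|=3.8637
    cross x-line → (6,1), t=0.4452
    cross x-line → (7,1), t=1.4804 (wall)
  → r_4 = 1.4804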